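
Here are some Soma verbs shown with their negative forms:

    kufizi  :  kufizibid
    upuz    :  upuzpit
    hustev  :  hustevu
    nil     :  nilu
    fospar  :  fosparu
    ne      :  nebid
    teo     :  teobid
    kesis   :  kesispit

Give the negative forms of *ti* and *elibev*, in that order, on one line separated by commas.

The pattern is sibilance of the final sound: -pit when the stem ends in a sibilant (*upuz*, *kesis*); -u when the stem ends in a non-sibilant consonant (*hustev*, *nil*, *fospar*); -bid when the stem ends in a vowel (*kufizi*, *ne*, *teo*).
Since the final sound of *ti* is /i/ (a vowel), it takes -bid, giving *tibid*.
*elibev* — final sound /v/ (a non-sibilant consonant) → -u → *elibevu*.

tibid, elibevu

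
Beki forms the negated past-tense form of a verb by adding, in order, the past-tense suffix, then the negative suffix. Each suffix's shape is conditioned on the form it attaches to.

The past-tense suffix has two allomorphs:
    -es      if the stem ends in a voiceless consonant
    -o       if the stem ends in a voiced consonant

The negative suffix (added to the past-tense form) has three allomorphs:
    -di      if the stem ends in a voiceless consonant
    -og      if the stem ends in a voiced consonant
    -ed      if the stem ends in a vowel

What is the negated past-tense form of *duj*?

Since the final consonant of *duj* is /j/ (voiced), it takes -o, giving *dujo*.
The past-tense form *dujo*: final sound = /o/, a vowel → -ed → *dujoed*.

dujoed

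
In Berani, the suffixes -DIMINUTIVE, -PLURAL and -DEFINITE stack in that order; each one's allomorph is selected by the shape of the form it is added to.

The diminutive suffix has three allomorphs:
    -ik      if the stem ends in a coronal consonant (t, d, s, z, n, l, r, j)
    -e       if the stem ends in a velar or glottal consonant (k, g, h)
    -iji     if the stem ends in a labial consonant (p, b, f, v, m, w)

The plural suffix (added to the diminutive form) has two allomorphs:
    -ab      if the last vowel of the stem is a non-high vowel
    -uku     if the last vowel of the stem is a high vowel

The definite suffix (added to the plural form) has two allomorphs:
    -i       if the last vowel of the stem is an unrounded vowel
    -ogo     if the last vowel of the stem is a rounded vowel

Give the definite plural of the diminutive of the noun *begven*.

Since the final consonant of *begven* is /n/ (coronal), it takes -ik, giving *begvenik*.
The diminutive form *begvenik* — last vowel /i/ (a high vowel) → -uku → *begvenikuku*.
The last vowel of the plural form *begvenikuku* is /u/, which is a rounded vowel, so the definite suffix is -ogo, giving *begvenikukuogo*.

begvenikukuogo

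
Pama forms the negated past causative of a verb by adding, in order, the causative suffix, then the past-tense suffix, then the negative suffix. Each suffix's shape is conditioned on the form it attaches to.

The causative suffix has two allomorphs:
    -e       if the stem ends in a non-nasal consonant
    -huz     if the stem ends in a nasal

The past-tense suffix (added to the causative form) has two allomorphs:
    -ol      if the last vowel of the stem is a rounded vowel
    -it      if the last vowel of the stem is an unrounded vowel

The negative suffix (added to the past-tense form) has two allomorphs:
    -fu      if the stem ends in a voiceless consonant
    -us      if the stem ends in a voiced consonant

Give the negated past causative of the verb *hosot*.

hosoteitfu

The final consonant of *hosot* is /t/, which is non-nasal, so the causative suffix is -e, giving *hosote*.
The causative form *hosote* — last vowel /e/ (an unrounded vowel) → -it → *hosoteit*.
The past-tense form *hosoteit*: final consonant = /t/, voiceless → -fu → *hosoteitfu*.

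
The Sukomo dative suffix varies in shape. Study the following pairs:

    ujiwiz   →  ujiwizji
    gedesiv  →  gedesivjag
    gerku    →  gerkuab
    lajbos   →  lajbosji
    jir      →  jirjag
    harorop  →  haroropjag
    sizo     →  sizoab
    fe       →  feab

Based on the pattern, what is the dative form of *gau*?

gauab

The pattern is sibilance of the final sound: -ji when the stem ends in a sibilant (*ujiwiz*, *lajbos*); -jag when the stem ends in a non-sibilant consonant (*gedesiv*, *jir*, *harorop*); -ab when the stem ends in a vowel (*gerku*, *sizo*, *fe*).
*gau* — final sound /u/ (a vowel) → -ab → *gauab*.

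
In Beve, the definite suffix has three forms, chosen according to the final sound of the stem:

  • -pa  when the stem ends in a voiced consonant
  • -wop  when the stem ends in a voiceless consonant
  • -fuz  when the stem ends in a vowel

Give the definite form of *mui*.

muifuz

*mui* — final sound /i/ (a vowel) → -fuz → *muifuz*.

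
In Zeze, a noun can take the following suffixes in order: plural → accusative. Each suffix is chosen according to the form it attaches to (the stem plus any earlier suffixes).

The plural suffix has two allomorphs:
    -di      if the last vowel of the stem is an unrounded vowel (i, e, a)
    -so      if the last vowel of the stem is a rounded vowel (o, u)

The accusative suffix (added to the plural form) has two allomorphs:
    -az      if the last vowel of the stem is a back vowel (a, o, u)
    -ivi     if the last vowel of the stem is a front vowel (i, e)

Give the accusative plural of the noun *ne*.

nediivi

*ne*: last vowel = /e/, an unrounded vowel → -di → *nedi*.
The plural form *nedi*: last vowel = /i/, a front vowel → -ivi → *nediivi*.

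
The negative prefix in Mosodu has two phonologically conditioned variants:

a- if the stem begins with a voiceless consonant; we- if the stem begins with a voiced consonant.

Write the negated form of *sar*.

*sar* — first consonant /s/ (voiceless) → a- → *asar*.

asar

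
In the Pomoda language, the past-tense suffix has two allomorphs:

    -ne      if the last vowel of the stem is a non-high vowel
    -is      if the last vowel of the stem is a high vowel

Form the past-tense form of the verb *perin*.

Since the last vowel of *perin* is /i/ (a high vowel), it takes -is, giving *perinis*.

perinis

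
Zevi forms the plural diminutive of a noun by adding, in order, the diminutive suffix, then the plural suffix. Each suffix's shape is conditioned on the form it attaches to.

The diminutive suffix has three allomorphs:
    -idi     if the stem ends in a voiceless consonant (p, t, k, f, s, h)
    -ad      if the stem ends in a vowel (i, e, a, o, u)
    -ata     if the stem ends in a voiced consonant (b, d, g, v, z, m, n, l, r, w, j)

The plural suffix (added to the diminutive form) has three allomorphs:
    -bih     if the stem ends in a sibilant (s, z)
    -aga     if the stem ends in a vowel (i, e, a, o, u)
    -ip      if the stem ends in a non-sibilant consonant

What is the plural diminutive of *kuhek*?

The final sound of *kuhek* is /k/, which is a voiceless consonant, so the diminutive suffix is -idi, giving *kuhekidi*.
The diminutive form *kuhekidi* — final sound /i/ (a vowel) → -aga → *kuhekidiaga*.

kuhekidiaga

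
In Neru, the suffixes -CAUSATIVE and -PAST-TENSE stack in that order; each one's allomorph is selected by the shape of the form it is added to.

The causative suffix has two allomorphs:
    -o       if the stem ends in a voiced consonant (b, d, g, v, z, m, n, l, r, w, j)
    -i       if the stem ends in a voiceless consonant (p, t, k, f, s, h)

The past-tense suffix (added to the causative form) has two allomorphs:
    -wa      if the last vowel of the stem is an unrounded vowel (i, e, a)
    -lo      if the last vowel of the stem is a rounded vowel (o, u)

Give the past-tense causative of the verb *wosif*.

*wosif* — final consonant /f/ (voiceless) → -i → *wosifi*.
The causative form *wosifi* — last vowel /i/ (an unrounded vowel) → -wa → *wosifiwa*.

wosifiwa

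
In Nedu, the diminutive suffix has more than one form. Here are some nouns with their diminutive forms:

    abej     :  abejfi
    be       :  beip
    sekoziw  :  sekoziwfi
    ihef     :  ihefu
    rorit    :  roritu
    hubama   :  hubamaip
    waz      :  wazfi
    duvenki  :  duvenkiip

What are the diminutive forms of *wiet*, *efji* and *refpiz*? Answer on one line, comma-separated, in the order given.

wietu, efjiip, refpizfi

The pattern is voicing of the final sound: -u when the stem ends in a voiceless consonant (*ihef*, *rorit*); -fi when the stem ends in a voiced consonant (*abej*, *sekoziw*, *waz*); -ip when the stem ends in a vowel (*be*, *hubama*, *duvenki*).
Since the final sound of *wiet* is /t/ (a voiceless consonant), it takes -u, giving *wietu*.
*efji* — final sound /i/ (a vowel) → -ip → *efjiip*.
Since the final sound of *refpiz* is /z/ (a voiced consonant), it takes -fi, giving *refpizfi*.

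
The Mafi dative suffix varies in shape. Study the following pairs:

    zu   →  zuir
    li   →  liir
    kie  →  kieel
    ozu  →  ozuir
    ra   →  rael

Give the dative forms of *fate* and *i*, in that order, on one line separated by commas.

fateel, iir

The alternation tracks the last vowel of the stem — -ir when the last vowel of the stem is a high vowel (*zu*, *li*, *ozu*); -el when the last vowel of the stem is a non-high vowel (*kie*, *ra*).
Since the last vowel of *fate* is /e/ (a non-high vowel), it takes -el, giving *fateel*.
*i* — last vowel /i/ (a high vowel) → -ir → *iir*.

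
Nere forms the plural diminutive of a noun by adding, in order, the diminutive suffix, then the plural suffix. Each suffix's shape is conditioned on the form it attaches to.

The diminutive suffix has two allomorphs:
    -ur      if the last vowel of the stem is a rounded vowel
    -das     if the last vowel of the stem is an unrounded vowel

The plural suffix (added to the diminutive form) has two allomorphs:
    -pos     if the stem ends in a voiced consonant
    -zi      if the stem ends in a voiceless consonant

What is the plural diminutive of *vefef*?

Since the last vowel of *vefef* is /e/ (an unrounded vowel), it takes -das, giving *vefefdas*.
The final consonant of the diminutive form *vefefdas* is /s/, which is voiceless, so the plural suffix is -zi, giving *vefefdaszi*.

vefefdaszi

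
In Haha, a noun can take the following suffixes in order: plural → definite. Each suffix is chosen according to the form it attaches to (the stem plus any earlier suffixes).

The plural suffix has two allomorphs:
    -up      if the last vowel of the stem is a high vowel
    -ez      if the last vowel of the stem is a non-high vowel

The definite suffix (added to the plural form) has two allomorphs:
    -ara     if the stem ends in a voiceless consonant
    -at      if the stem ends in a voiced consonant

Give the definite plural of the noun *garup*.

Since the last vowel of *garup* is /u/ (a high vowel), it takes -up, giving *garupup*.
The plural form *garupup*: final consonant = /p/, voiceless → -ara → *garupupara*.

garupupara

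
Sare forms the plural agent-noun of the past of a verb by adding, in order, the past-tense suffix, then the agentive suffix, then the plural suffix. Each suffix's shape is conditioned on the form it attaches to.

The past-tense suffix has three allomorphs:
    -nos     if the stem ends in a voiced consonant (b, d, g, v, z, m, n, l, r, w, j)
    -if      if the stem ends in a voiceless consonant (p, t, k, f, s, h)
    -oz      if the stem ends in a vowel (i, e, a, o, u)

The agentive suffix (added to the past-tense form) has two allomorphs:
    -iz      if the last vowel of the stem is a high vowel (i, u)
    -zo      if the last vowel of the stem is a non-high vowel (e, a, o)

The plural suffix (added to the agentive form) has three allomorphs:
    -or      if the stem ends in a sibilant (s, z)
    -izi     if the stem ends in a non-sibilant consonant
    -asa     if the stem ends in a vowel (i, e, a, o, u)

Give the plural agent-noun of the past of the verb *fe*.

feozzoasa

*fe* — final sound /e/ (a vowel) → -oz → *feoz*.
Since the last vowel of the past-tense form *feoz* is /o/ (a non-high vowel), it takes -zo, giving *feozzo*.
The final sound of the agentive form *feozzo* is /o/, which is a vowel, so the plural suffix is -asa, giving *feozzoasa*.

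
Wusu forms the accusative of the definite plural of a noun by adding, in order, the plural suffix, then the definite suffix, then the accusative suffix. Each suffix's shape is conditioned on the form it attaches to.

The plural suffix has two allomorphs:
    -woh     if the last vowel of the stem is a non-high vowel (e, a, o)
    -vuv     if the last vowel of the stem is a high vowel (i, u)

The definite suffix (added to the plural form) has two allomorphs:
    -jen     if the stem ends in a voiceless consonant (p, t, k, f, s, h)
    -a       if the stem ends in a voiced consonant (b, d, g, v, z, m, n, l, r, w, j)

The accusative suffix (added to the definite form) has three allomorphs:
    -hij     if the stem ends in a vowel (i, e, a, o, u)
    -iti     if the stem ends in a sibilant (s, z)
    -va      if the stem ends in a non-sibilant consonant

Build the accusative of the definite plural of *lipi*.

*lipi* — last vowel /i/ (a high vowel) → -vuv → *lipivuv*.
The plural form *lipivuv*: final consonant = /v/, voiced → -a → *lipivuva*.
The final sound of the definite form *lipivuva* is /a/, which is a vowel, so the accusative suffix is -hij, giving *lipivuvahij*.

lipivuvahij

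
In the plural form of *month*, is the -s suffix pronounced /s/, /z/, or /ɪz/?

/s/

The stem *month* ends in a voiceless non-sibilant consonant.
The plural suffix surfaces as /ɪz/ after sibilants, /s/ after other voiceless consonants, and /z/ after other voiced sounds.
So the plural -s on *month* is pronounced /s/.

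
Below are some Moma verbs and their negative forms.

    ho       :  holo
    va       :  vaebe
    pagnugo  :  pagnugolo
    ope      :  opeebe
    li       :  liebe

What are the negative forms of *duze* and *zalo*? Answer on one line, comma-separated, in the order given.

Looking at the last vowel of each stem: -lo when the last vowel of the stem is a rounded vowel (*ho*, *pagnugo*); -ebe when the last vowel of the stem is an unrounded vowel (*va*, *ope*, *li*).
*duze* — last vowel /e/ (an unrounded vowel) → -ebe → *duzeebe*.
*zalo* — last vowel /o/ (a rounded vowel) → -lo → *zalolo*.

duzeebe, zalolo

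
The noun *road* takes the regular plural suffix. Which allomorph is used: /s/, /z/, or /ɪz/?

The stem *road* ends in a voiced non-sibilant sound.
The plural suffix surfaces as /ɪz/ after sibilants, /s/ after other voiceless consonants, and /z/ after other voiced sounds.
So the plural -s on *road* is pronounced /z/.

/z/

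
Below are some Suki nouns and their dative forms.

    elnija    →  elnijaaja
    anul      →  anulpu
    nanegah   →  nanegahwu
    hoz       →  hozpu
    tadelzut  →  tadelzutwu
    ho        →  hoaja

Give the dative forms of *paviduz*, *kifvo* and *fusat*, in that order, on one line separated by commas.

paviduzpu, kifvoaja, fusatwu

The alternation tracks the final sound of the stem — -wu when the stem ends in a voiceless consonant (*nanegah*, *tadelzut*); -pu when the stem ends in a voiced consonant (*anul*, *hoz*); -aja when the stem ends in a vowel (*elnija*, *ho*).
*paviduz* — final sound /z/ (a voiced consonant) → -pu → *paviduzpu*.
Since the final sound of *kifvo* is /o/ (a vowel), it takes -aja, giving *kifvoaja*.
*fusat* — final sound /t/ (a voiceless consonant) → -wu → *fusatwu*.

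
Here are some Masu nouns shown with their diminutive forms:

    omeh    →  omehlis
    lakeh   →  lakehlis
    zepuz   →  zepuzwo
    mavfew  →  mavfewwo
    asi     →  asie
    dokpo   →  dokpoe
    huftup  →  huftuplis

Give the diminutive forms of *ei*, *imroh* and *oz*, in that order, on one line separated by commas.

eie, imrohlis, ozwo

Looking at the final sound of each stem: -lis when the stem ends in a voiceless consonant (*omeh*, *lakeh*, *huftup*); -wo when the stem ends in a voiced consonant (*zepuz*, *mavfew*); -e when the stem ends in a vowel (*asi*, *dokpo*).
The final sound of *ei* is /i/, which is a vowel, so the suffix is -e, giving *eie*.
Since the final sound of *imroh* is /h/ (a voiceless consonant), it takes -lis, giving *imrohlis*.
The final sound of *oz* is /z/, which is a voiced consonant, so the suffix is -wo, giving *ozwo*.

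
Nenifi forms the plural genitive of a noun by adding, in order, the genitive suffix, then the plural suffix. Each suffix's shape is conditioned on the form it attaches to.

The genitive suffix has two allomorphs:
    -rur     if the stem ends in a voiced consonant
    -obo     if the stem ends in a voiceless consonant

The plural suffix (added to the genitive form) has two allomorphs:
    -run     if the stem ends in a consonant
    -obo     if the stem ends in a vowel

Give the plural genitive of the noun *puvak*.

The final consonant of *puvak* is /k/, which is voiceless, so the genitive suffix is -obo, giving *puvakobo*.
The final sound of the genitive form *puvakobo* is /o/, which is a vowel, so the plural suffix is -obo, giving *puvakoboobo*.

puvakoboobo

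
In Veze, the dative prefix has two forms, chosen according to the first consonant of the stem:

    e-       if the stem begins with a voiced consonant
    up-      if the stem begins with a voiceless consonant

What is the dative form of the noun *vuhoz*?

evuhoz

Since the first consonant of *vuhoz* is /v/ (voiced), it takes e-, giving *evuhoz*.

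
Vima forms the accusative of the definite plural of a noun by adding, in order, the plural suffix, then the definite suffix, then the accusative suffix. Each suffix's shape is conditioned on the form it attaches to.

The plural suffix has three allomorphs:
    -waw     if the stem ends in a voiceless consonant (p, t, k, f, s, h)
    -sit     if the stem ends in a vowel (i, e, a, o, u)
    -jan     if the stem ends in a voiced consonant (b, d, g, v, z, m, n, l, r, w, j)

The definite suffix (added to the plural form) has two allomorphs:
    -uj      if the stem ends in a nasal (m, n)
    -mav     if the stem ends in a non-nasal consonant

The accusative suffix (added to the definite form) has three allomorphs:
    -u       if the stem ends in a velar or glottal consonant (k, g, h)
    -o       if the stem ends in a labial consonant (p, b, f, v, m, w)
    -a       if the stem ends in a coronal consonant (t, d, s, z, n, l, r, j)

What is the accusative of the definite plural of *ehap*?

ehapwawmavo

*ehap* — final sound /p/ (a voiceless consonant) → -waw → *ehapwaw*.
Since the final consonant of the plural form *ehapwaw* is /w/ (non-nasal), it takes -mav, giving *ehapwawmav*.
Since the final consonant of the definite form *ehapwawmav* is /v/ (labial), it takes -o, giving *ehapwawmavo*.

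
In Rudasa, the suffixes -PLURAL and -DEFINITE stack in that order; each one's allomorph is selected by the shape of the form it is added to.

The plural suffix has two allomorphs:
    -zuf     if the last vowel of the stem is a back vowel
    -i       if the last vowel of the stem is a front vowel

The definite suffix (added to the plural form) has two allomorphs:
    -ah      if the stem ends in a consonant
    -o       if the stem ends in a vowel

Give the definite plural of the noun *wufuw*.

*wufuw* — last vowel /u/ (a back vowel) → -zuf → *wufuwzuf*.
The plural form *wufuwzuf* — final sound /f/ (a consonant) → -ah → *wufuwzufah*.

wufuwzufah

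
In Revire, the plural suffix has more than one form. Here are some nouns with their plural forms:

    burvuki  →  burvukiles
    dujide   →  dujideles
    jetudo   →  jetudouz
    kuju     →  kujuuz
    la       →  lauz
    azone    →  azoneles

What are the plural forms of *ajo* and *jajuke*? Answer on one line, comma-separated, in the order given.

The suffix is conditioned by the last vowel: -les when the last vowel of the stem is a front vowel (*burvuki*, *dujide*, *azone*); -uz when the last vowel of the stem is a back vowel (*jetudo*, *kuju*, *la*).
Since the last vowel of *ajo* is /o/ (a back vowel), it takes -uz, giving *ajouz*.
Since the last vowel of *jajuke* is /e/ (a front vowel), it takes -les, giving *jajukeles*.

ajouz, jajukeles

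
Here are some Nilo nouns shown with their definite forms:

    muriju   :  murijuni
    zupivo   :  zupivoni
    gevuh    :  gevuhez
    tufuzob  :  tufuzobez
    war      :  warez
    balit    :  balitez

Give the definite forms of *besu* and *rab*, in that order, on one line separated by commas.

besuni, rabez

The alternation tracks the final sound of the stem — -ez when the stem ends in a consonant (*gevuh*, *tufuzob*, *war*, *balit*); -ni when the stem ends in a vowel (*muriju*, *zupivo*).
Since the final sound of *besu* is /u/ (a vowel), it takes -ni, giving *besuni*.
Since the final sound of *rab* is /b/ (a consonant), it takes -ez, giving *rabez*.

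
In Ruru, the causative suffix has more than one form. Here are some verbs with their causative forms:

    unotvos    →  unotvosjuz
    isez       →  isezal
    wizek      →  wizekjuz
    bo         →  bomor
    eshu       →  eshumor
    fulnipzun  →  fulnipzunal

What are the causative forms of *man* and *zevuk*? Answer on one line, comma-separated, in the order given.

The suffix is conditioned by the final sound: -juz when the stem ends in a voiceless consonant (*unotvos*, *wizek*); -al when the stem ends in a voiced consonant (*isez*, *fulnipzun*); -mor when the stem ends in a vowel (*bo*, *eshu*).
*man*: final sound = /n/, a voiced consonant → -al → *manal*.
Since the final sound of *zevuk* is /k/ (a voiceless consonant), it takes -juz, giving *zevukjuz*.

manal, zevukjuz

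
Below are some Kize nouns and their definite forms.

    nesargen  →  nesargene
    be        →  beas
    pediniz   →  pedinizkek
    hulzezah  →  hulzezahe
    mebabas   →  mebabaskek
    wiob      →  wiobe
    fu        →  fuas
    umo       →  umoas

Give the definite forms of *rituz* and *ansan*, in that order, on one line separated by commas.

The alternation tracks the final sound of the stem — -kek when the stem ends in a sibilant (*pediniz*, *mebabas*); -e when the stem ends in a non-sibilant consonant (*nesargen*, *hulzezah*, *wiob*); -as when the stem ends in a vowel (*be*, *fu*, *umo*).
The final sound of *rituz* is /z/, which is a sibilant, so the suffix is -kek, giving *rituzkek*.
*ansan*: final sound = /n/, a non-sibilant consonant → -e → *ansane*.

rituzkek, ansane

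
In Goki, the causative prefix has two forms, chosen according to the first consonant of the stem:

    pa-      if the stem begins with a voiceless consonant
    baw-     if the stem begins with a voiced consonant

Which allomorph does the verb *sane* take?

pa-

Since the first consonant of *sane* is /s/ (voiceless), it takes pa-.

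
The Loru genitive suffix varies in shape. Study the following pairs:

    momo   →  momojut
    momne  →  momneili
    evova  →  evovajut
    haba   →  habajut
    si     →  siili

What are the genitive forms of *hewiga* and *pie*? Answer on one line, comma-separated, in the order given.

hewigajut, pieili

The pattern is front/back vowel harmony: -ili when the last vowel of the stem is a front vowel (*momne*, *si*); -jut when the last vowel of the stem is a back vowel (*momo*, *evova*, *haba*).
*hewiga* — last vowel /a/ (a back vowel) → -jut → *hewigajut*.
*pie* — last vowel /e/ (a front vowel) → -ili → *pieili*.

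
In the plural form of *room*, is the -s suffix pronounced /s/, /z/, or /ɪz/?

The stem *room* ends in a voiced non-sibilant sound.
The plural suffix surfaces as /ɪz/ after sibilants, /s/ after other voiceless consonants, and /z/ after other voiced sounds.
So the plural -s on *room* is pronounced /z/.

/z/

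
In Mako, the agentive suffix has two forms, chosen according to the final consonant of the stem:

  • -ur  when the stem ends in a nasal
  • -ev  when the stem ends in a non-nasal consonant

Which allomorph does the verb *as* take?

-ev

*as*: final consonant = /s/, non-nasal → -ev.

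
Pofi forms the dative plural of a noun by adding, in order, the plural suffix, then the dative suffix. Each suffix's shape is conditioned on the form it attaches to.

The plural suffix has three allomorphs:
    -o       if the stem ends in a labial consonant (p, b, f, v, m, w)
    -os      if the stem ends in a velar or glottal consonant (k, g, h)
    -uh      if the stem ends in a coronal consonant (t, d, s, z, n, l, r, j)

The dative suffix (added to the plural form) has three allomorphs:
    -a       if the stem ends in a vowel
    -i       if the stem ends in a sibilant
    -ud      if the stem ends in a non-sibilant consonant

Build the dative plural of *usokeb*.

usokeboa

The final consonant of *usokeb* is /b/, which is labial, so the plural suffix is -o, giving *usokebo*.
Since the final sound of the plural form *usokebo* is /o/ (a vowel), it takes -a, giving *usokeboa*.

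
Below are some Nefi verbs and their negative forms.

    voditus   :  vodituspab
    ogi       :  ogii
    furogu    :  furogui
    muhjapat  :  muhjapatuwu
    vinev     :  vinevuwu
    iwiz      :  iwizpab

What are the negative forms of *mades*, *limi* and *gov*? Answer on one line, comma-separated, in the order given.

madespab, limii, govuwu

Looking at the final sound of each stem: -pab when the stem ends in a sibilant (*voditus*, *iwiz*); -uwu when the stem ends in a non-sibilant consonant (*muhjapat*, *vinev*); -i when the stem ends in a vowel (*ogi*, *furogu*).
Since the final sound of *mades* is /s/ (a sibilant), it takes -pab, giving *madespab*.
*limi* — final sound /i/ (a vowel) → -i → *limii*.
The final sound of *gov* is /v/, which is a non-sibilant consonant, so the suffix is -uwu, giving *govuwu*.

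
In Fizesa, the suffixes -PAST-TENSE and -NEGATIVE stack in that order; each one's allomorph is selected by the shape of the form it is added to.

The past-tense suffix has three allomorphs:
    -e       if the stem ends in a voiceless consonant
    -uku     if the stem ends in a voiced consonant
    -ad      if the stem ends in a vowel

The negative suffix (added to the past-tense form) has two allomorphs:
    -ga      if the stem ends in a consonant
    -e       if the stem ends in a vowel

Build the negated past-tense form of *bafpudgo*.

Since the final sound of *bafpudgo* is /o/ (a vowel), it takes -ad, giving *bafpudgoad*.
The past-tense form *bafpudgoad*: final sound = /d/, a consonant → -ga → *bafpudgoadga*.

bafpudgoadga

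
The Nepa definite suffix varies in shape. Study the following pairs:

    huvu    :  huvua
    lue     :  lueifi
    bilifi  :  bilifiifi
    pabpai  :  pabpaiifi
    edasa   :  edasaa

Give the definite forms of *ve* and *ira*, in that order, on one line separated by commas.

The pattern is front/back vowel harmony: -ifi when the last vowel of the stem is a front vowel (*lue*, *bilifi*, *pabpai*); -a when the last vowel of the stem is a back vowel (*huvu*, *edasa*).
The last vowel of *ve* is /e/, which is a front vowel, so the suffix is -ifi, giving *veifi*.
The last vowel of *ira* is /a/, which is a back vowel, so the suffix is -a, giving *iraa*.

veifi, iraa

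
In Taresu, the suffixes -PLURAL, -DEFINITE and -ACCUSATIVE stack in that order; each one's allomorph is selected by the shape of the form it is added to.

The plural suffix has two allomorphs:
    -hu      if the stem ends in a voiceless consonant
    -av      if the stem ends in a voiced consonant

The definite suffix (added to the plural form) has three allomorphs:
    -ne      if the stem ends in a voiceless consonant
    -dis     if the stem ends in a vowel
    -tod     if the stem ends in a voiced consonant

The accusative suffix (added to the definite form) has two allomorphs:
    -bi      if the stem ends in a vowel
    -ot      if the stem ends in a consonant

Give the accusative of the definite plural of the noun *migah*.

*migah* — final consonant /h/ (voiceless) → -hu → *migahhu*.
The final sound of the plural form *migahhu* is /u/, which is a vowel, so the definite suffix is -dis, giving *migahhudis*.
The definite form *migahhudis* — final sound /s/ (a consonant) → -ot → *migahhudisot*.

migahhudisot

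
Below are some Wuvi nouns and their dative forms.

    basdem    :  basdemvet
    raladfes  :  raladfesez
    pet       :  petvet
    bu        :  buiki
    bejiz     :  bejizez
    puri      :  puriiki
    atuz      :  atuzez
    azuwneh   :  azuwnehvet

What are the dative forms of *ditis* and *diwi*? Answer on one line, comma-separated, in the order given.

Looking at the final sound of each stem: -ez when the stem ends in a sibilant (*raladfes*, *bejiz*, *atuz*); -vet when the stem ends in a non-sibilant consonant (*basdem*, *pet*, *azuwneh*); -iki when the stem ends in a vowel (*bu*, *puri*).
The final sound of *ditis* is /s/, which is a sibilant, so the suffix is -ez, giving *ditisez*.
Since the final sound of *diwi* is /i/ (a vowel), it takes -iki, giving *diwiiki*.

ditisez, diwiiki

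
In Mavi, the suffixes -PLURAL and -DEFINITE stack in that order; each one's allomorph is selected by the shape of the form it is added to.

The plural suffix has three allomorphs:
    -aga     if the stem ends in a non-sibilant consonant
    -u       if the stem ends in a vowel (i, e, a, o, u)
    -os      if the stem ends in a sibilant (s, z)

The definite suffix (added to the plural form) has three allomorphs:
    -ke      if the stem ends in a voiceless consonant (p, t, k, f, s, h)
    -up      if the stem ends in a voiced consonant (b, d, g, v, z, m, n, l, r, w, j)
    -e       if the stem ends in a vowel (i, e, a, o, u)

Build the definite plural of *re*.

reue

The final sound of *re* is /e/, which is a vowel, so the plural suffix is -u, giving *reu*.
The plural form *reu*: final sound = /u/, a vowel → -e → *reue*.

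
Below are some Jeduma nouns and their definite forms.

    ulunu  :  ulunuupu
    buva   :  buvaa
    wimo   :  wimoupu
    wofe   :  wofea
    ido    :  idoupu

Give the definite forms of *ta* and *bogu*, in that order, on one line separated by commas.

Looking at the last vowel of each stem: -upu when the last vowel of the stem is a rounded vowel (*ulunu*, *wimo*, *ido*); -a when the last vowel of the stem is an unrounded vowel (*buva*, *wofe*).
*ta*: last vowel = /a/, an unrounded vowel → -a → *taa*.
*bogu*: last vowel = /u/, a rounded vowel → -upu → *boguupu*.

taa, boguupu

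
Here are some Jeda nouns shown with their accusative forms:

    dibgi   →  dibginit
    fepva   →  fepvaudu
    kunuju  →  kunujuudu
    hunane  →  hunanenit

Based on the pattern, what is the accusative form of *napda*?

napdaudu

The pattern is front/back vowel harmony: -nit when the last vowel of the stem is a front vowel (*dibgi*, *hunane*); -udu when the last vowel of the stem is a back vowel (*fepva*, *kunuju*).
*napda* — last vowel /a/ (a back vowel) → -udu → *napdaudu*.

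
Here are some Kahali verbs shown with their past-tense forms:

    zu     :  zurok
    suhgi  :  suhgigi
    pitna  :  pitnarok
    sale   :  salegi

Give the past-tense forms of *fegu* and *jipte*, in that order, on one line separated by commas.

The pattern is front/back vowel harmony: -gi when the last vowel of the stem is a front vowel (*suhgi*, *sale*); -rok when the last vowel of the stem is a back vowel (*zu*, *pitna*).
Since the last vowel of *fegu* is /u/ (a back vowel), it takes -rok, giving *fegurok*.
*jipte* — last vowel /e/ (a front vowel) → -gi → *jiptegi*.

fegurok, jiptegi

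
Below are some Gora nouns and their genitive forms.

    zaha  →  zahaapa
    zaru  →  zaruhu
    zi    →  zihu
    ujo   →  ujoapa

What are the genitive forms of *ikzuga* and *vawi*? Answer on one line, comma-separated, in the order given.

ikzugaapa, vawihu

The alternation tracks the last vowel of the stem — -hu when the last vowel of the stem is a high vowel (*zaru*, *zi*); -apa when the last vowel of the stem is a non-high vowel (*zaha*, *ujo*).
*ikzuga* — last vowel /a/ (a non-high vowel) → -apa → *ikzugaapa*.
*vawi*: last vowel = /i/, a high vowel → -hu → *vawihu*.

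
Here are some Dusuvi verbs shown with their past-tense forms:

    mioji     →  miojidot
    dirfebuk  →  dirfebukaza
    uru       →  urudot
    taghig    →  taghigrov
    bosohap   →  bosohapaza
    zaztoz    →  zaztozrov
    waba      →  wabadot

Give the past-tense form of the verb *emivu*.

emivudot

Looking at the final sound of each stem: -aza when the stem ends in a voiceless consonant (*dirfebuk*, *bosohap*); -rov when the stem ends in a voiced consonant (*taghig*, *zaztoz*); -dot when the stem ends in a vowel (*mioji*, *uru*, *waba*).
*emivu* — final sound /u/ (a vowel) → -dot → *emivudot*.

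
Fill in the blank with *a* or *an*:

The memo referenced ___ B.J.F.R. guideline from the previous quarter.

a

The indefinite article is chosen by the initial *sound* of the following word, not its spelling.
The initialism *B.J.F.R.* is read letter by letter; the first letter, B, is pronounced /biː/, which begins with a consonant sound.
So the article is *a*: The memo referenced a B.J.F.R. guideline from the previous quarter.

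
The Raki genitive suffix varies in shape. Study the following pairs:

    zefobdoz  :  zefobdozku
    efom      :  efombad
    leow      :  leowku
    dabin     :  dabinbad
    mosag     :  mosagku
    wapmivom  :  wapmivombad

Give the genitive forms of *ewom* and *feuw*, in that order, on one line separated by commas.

ewombad, feuwku

The alternation tracks the final consonant of the stem — -bad when the stem ends in a nasal (*efom*, *dabin*, *wapmivom*); -ku when the stem ends in a non-nasal consonant (*zefobdoz*, *leow*, *mosag*).
The final consonant of *ewom* is /m/, which is a nasal, so the suffix is -bad, giving *ewombad*.
*feuw* — final consonant /w/ (non-nasal) → -ku → *feuwku*.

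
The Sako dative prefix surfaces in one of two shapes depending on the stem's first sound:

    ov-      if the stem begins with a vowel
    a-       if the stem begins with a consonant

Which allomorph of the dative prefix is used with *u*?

ov-

The first sound of *u* is /u/, which is a vowel, so the prefix is ov-.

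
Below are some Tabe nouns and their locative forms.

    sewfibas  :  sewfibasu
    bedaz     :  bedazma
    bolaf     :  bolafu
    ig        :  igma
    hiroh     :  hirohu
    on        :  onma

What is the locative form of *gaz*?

gazma

Looking at the final consonant of each stem: -u when the stem ends in a voiceless consonant (*sewfibas*, *bolaf*, *hiroh*); -ma when the stem ends in a voiced consonant (*bedaz*, *ig*, *on*).
The final consonant of *gaz* is /z/, which is voiced, so the suffix is -ma, giving *gazma*.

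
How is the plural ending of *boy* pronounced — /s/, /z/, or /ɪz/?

/z/

The stem *boy* ends in a voiced non-sibilant sound.
The plural suffix surfaces as /ɪz/ after sibilants, /s/ after other voiceless consonants, and /z/ after other voiced sounds.
So the plural -s on *boy* is pronounced /z/.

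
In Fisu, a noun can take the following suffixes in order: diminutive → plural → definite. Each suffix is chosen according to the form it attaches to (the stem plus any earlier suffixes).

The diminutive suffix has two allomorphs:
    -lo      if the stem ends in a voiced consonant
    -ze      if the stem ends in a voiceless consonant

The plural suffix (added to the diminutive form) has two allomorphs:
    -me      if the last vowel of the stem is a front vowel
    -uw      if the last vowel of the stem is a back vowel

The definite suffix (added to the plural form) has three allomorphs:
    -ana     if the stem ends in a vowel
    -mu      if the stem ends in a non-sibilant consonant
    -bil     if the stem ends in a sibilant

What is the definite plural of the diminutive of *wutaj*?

*wutaj* — final consonant /j/ (voiced) → -lo → *wutajlo*.
The diminutive form *wutajlo*: last vowel = /o/, a back vowel → -uw → *wutajlouw*.
The plural form *wutajlouw* — final sound /w/ (a non-sibilant consonant) → -mu → *wutajlouwmu*.

wutajlouwmu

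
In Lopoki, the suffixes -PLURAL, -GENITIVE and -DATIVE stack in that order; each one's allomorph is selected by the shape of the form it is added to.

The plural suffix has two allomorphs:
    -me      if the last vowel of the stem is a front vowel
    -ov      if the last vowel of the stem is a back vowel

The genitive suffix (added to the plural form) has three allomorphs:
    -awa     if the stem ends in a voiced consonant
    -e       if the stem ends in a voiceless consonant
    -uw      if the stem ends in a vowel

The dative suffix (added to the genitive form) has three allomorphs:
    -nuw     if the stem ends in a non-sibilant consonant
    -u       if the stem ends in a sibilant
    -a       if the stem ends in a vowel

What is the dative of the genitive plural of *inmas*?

The last vowel of *inmas* is /a/, which is a back vowel, so the plural suffix is -ov, giving *inmasov*.
The plural form *inmasov*: final sound = /v/, a voiced consonant → -awa → *inmasovawa*.
The genitive form *inmasovawa* — final sound /a/ (a vowel) → -a → *inmasovawaa*.

inmasovawaa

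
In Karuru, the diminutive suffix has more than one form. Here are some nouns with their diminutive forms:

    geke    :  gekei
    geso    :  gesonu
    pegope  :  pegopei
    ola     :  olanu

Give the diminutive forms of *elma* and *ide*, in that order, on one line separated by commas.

Looking at the last vowel of each stem: -i when the last vowel of the stem is a front vowel (*geke*, *pegope*); -nu when the last vowel of the stem is a back vowel (*geso*, *ola*).
*elma*: last vowel = /a/, a back vowel → -nu → *elmanu*.
Since the last vowel of *ide* is /e/ (a front vowel), it takes -i, giving *idei*.

elmanu, idei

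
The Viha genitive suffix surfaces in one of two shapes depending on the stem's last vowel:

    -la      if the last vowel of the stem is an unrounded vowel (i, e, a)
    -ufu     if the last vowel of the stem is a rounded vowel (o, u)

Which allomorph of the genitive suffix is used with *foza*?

Since the last vowel of *foza* is /a/ (an unrounded vowel), it takes -la.

-la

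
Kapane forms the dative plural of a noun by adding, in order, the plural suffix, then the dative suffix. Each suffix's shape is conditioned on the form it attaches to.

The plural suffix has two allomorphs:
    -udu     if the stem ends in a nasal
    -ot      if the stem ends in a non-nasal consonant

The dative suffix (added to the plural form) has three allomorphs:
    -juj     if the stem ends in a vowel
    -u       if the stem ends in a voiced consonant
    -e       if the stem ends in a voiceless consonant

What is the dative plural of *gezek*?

gezekote

*gezek*: final consonant = /k/, non-nasal → -ot → *gezekot*.
Since the final sound of the plural form *gezekot* is /t/ (a voiceless consonant), it takes -e, giving *gezekote*.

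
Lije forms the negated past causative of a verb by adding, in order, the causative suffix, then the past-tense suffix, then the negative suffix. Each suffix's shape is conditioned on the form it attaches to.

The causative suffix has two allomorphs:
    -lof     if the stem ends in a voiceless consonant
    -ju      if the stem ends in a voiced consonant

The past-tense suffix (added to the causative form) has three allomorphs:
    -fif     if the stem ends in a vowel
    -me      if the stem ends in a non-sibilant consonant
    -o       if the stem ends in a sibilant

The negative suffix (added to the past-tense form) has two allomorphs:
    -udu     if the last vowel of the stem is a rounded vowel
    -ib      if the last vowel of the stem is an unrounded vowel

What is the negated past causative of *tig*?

tigjufifib

Since the final consonant of *tig* is /g/ (voiced), it takes -ju, giving *tigju*.
Since the final sound of the causative form *tigju* is /u/ (a vowel), it takes -fif, giving *tigjufif*.
The past-tense form *tigjufif*: last vowel = /i/, an unrounded vowel → -ib → *tigjufifib*.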